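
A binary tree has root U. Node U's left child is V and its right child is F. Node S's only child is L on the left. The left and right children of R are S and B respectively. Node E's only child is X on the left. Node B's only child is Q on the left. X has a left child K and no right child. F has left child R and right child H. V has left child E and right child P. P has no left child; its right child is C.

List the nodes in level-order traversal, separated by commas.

U, V, F, E, P, R, H, X, C, S, B, K, L, Q

Level-order visits nodes level by level from the root, left to right within each level.
Level 0: U
Level 1: V, F
Level 2: E, P, R, H
Level 3: X, C, S, B
Level 4: K, L, Q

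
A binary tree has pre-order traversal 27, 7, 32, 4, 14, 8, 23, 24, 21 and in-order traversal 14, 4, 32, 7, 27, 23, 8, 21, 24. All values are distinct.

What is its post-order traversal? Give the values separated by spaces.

14 4 32 7 23 21 24 8 27

The first element of pre-order is the root; it splits in-order into left and right subtrees.
Root 27: left subtree has 4 nodes {14, 4, 32, 7}, right has 4 {23, 8, 21, 24}.
  Root 7: left subtree has 3 nodes {14, 4, 32}, right has 0 { }.
    Root 32: left subtree has 2 nodes {14, 4}, right has 0 { }.
      Root 4: left subtree has 1 node {14}, right has 0 { }.
  Root 8: left subtree has 1 node {23}, right has 2 {21, 24}.
    Root 24: left subtree has 1 node {21}, right has 0 { }.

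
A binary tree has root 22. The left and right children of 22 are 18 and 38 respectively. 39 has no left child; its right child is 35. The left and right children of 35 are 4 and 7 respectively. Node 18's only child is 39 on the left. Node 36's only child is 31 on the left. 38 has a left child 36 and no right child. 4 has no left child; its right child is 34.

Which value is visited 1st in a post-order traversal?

34

Post-order visits the left subtree, then the right subtree, then the node.
At 22: go left to 18.
  At 18: go left to 39.
    At 39: no left child.
    At 39: go right to 35.
      At 35: go left to 4.
        At 4: no left child.
        At 4: go right to 34.
          34 is a leaf — visit 34.
        Visit 4.
      At 35: go right to 7.
        7 is a leaf — visit 7.
      Visit 35.
    Visit 39.
  At 18: no right child.
  Visit 18.
At 22: go right to 38.
  At 38: go left to 36.
    At 36: go left to 31.
      31 is a leaf — visit 31.
    At 36: no right child.
    Visit 36.
  At 38: no right child.
  Visit 38.
Visit 22.
Full post-order sequence: 34, 4, 7, 35, 39, 18, 31, 36, 38, 22.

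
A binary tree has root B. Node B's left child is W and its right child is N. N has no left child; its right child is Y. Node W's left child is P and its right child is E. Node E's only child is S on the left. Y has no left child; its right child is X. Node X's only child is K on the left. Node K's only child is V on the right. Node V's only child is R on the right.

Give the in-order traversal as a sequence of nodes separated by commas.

P, W, S, E, B, N, Y, K, V, R, X

In-order visits the left subtree, then the node, then the right subtree.
At B: go left to W.
  At W: go left to P.
    P is a leaf — visit P.
  Visit W.
  At W: go right to E.
    At E: go left to S.
      S is a leaf — visit S.
    Visit E.
    At E: no right child.
Visit B.
At B: go right to N.
  At N: no left child.
  Visit N.
  At N: go right to Y.
    At Y: no left child.
    Visit Y.
    At Y: go right to X.
      At X: go left to K.
        At K: no left child.
        Visit K.
        At K: go right to V.
          At V: no left child.
          Visit V.
          At V: go right to R.
            R is a leaf — visit R.
      Visit X.
      At X: no right child.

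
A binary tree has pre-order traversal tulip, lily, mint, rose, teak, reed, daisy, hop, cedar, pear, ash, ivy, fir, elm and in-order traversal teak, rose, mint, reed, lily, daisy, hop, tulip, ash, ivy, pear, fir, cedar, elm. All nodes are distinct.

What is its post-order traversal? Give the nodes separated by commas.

The first element of pre-order is the root; it splits in-order into left and right subtrees.
Root tulip: left subtree has 7 nodes {teak, rose, mint, reed, lily, daisy, hop}, right has 6 {ash, ivy, pear, fir, cedar, elm}.
  Root lily: left subtree has 4 nodes {teak, rose, mint, reed}, right has 2 {daisy, hop}.
    Root mint: left subtree has 2 nodes {teak, rose}, right has 1 {reed}.
      Root rose: left subtree has 1 node {teak}, right has 0 { }.
    Root daisy: left subtree has 0 nodes { }, right has 1 {hop}.
  Root cedar: left subtree has 4 nodes {ash, ivy, pear, fir}, right has 1 {elm}.
    Root pear: left subtree has 2 nodes {ash, ivy}, right has 1 {fir}.
      Root ash: left subtree has 0 nodes { }, right has 1 {ivy}.

teak, rose, reed, mint, hop, daisy, lily, ivy, ash, fir, pear, elm, cedar, tulip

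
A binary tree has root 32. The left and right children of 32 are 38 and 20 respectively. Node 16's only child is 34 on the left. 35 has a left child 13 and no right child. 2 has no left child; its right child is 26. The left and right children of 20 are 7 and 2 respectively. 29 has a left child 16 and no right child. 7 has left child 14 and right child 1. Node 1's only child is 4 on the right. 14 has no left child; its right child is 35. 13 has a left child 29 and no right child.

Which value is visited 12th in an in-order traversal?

20

In-order visits the left subtree, then the node, then the right subtree.
At 32: go left to 38.
  38 is a leaf — visit 38.
Visit 32.
At 32: go right to 20.
  At 20: go left to 7.
    At 7: go left to 14.
      At 14: no left child.
      Visit 14.
      At 14: go right to 35.
        At 35: go left to 13.
          At 13: go left to 29.
            At 29: go left to 16.
              At 16: go left to 34.
                34 is a leaf — visit 34.
              Visit 16.
              At 16: no right child.
            Visit 29.
            At 29: no right child.
          Visit 13.
          At 13: no right child.
        Visit 35.
        At 35: no right child.
    Visit 7.
    At 7: go right to 1.
      At 1: no left child.
      Visit 1.
      At 1: go right to 4.
        4 is a leaf — visit 4.
  Visit 20.
  At 20: go right to 2.
    At 2: no left child.
    Visit 2.
    At 2: go right to 26.
      26 is a leaf — visit 26.
Full in-order sequence: 38, 32, 14, 34, 16, 29, 13, 35, 7, 1, 4, 20, 2, 26.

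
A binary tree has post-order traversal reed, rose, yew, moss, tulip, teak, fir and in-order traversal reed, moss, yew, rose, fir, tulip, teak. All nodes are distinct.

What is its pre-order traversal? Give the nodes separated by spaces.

The last element of post-order is the root; it splits in-order into left and right subtrees.
Root fir: left subtree has 4 nodes {reed, moss, yew, rose}, right has 2 {tulip, teak}.
  Root moss: left subtree has 1 node {reed}, right has 2 {yew, rose}.
    Root yew: left subtree has 0 nodes { }, right has 1 {rose}.
  Root teak: left subtree has 1 node {tulip}, right has 0 { }.

fir moss reed yew rose teak tulip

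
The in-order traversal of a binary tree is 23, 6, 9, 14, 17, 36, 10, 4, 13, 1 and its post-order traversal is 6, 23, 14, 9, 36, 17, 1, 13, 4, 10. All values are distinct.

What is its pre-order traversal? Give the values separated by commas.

The last element of post-order is the root; it splits in-order into left and right subtrees.
Root 10: left subtree has 6 nodes {23, 6, 9, 14, 17, 36}, right has 3 {4, 13, 1}.
  Root 17: left subtree has 4 nodes {23, 6, 9, 14}, right has 1 {36}.
    Root 9: left subtree has 2 nodes {23, 6}, right has 1 {14}.
      Root 23: left subtree has 0 nodes { }, right has 1 {6}.
  Root 4: left subtree has 0 nodes { }, right has 2 {13, 1}.
    Root 13: left subtree has 0 nodes { }, right has 1 {1}.

10, 17, 9, 23, 6, 14, 36, 4, 13, 1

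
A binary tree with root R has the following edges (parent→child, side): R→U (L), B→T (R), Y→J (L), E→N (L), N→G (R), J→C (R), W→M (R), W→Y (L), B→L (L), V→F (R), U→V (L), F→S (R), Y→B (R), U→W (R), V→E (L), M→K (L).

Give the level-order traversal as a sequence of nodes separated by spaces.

Level-order visits nodes level by level from the root, left to right within each level.
Level 0: R
Level 1: U
Level 2: V, W
Level 3: E, F, Y, M
Level 4: N, S, J, B, K
Level 5: G, C, L, T

R U V W E F Y M N S J B K G C L T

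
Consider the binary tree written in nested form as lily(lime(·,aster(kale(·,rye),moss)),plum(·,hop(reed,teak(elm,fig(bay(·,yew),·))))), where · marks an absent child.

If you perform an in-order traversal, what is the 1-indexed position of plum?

7

In-order visits the left subtree, then the node, then the right subtree.
At lily: go left to lime.
  At lime: no left child.
  Visit lime.
  At lime: go right to aster.
    At aster: go left to kale.
      At kale: no left child.
      Visit kale.
      At kale: go right to rye.
        rye is a leaf — visit rye.
    Visit aster.
    At aster: go right to moss.
      moss is a leaf — visit moss.
Visit lily.
At lily: go right to plum.
  At plum: no left child.
  Visit plum.
  At plum: go right to hop.
    At hop: go left to reed.
      reed is a leaf — visit reed.
    Visit hop.
    At hop: go right to teak.
      At teak: go left to elm.
        elm is a leaf — visit elm.
      Visit teak.
      At teak: go right to fig.
        At fig: go left to bay.
          At bay: no left child.
          Visit bay.
          At bay: go right to yew.
            yew is a leaf — visit yew.
        Visit fig.
        At fig: no right child.
Full in-order sequence: lime, kale, rye, aster, moss, lily, plum, reed, hop, elm, teak, bay, yew, fig.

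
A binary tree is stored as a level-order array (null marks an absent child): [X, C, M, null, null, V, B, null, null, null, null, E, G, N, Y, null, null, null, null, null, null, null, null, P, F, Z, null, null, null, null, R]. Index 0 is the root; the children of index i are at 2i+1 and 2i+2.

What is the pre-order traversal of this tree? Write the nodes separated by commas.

Pre-order visits the node, then its left subtree, then its right subtree.
Visit X.
At X: go left to C.
  C is a leaf — visit C.
At X: go right to M.
  Visit M.
  At M: go left to V.
    Visit V.
    At V: go left to E.
      Visit E.
      At E: go left to P.
        P is a leaf — visit P.
      At E: go right to F.
        F is a leaf — visit F.
    At V: go right to G.
      Visit G.
      At G: go left to Z.
        Z is a leaf — visit Z.
      At G: no right child.
  At M: go right to B.
    Visit B.
    At B: go left to N.
      N is a leaf — visit N.
    At B: go right to Y.
      Visit Y.
      At Y: no left child.
      At Y: go right to R.
        R is a leaf — visit R.

X, C, M, V, E, P, F, G, Z, B, N, Y, R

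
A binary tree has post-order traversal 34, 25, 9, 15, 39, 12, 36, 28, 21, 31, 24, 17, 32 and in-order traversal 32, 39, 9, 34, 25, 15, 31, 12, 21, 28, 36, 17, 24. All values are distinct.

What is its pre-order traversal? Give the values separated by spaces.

The last element of post-order is the root; it splits in-order into left and right subtrees.
Root 32: left subtree has 0 nodes { }, right has 12 {39, 9, 34, 25, 15, 31, 12, 21, 28, 36, 17, 24}.
  Root 17: left subtree has 10 nodes {39, 9, 34, 25, 15, 31, 12, 21, 28, 36}, right has 1 {24}.
    Root 31: left subtree has 5 nodes {39, 9, 34, 25, 15}, right has 4 {12, 21, 28, 36}.
      Root 39: left subtree has 0 nodes { }, right has 4 {9, 34, 25, 15}.
        Root 15: left subtree has 3 nodes {9, 34, 25}, right has 0 { }.
          Root 9: left subtree has 0 nodes { }, right has 2 {34, 25}.
            Root 25: left subtree has 1 node {34}, right has 0 { }.
      Root 21: left subtree has 1 node {12}, right has 2 {28, 36}.
        Root 28: left subtree has 0 nodes { }, right has 1 {36}.

32 17 31 39 15 9 25 34 21 12 28 36 24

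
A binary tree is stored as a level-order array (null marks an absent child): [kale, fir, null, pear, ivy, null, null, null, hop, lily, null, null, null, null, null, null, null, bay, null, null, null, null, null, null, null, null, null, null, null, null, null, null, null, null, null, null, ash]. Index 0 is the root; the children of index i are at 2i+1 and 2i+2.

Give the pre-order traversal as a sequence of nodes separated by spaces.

kale fir pear hop bay ash ivy lily

Pre-order visits the node, then its left subtree, then its right subtree.
Visit kale.
At kale: go left to fir.
  Visit fir.
  At fir: go left to pear.
    Visit pear.
    At pear: no left child.
    At pear: go right to hop.
      Visit hop.
      At hop: go left to bay.
        Visit bay.
        At bay: no left child.
        At bay: go right to ash.
          ash is a leaf — visit ash.
      At hop: no right child.
  At fir: go right to ivy.
    Visit ivy.
    At ivy: go left to lily.
      lily is a leaf — visit lily.
    At ivy: no right child.
At kale: no right child.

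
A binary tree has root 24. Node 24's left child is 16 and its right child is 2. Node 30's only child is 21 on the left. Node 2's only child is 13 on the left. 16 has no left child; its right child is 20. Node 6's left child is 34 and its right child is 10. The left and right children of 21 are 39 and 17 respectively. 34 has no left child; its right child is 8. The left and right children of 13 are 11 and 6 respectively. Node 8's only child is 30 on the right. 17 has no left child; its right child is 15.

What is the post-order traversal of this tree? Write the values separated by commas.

20, 16, 11, 39, 15, 17, 21, 30, 8, 34, 10, 6, 13, 2, 24

Post-order visits the left subtree, then the right subtree, then the node.
At 24: go left to 16.
  At 16: no left child.
  At 16: go right to 20.
    20 is a leaf — visit 20.
  Visit 16.
At 24: go right to 2.
  At 2: go left to 13.
    At 13: go left to 11.
      11 is a leaf — visit 11.
    At 13: go right to 6.
      At 6: go left to 34.
        At 34: no left child.
        At 34: go right to 8.
          At 8: no left child.
          At 8: go right to 30.
            At 30: go left to 21.
              At 21: go left to 39.
                39 is a leaf — visit 39.
              At 21: go right to 17.
                At 17: no left child.
                At 17: go right to 15.
                  15 is a leaf — visit 15.
                Visit 17.
              Visit 21.
            At 30: no right child.
            Visit 30.
          Visit 8.
        Visit 34.
      At 6: go right to 10.
        10 is a leaf — visit 10.
      Visit 6.
    Visit 13.
  At 2: no right child.
  Visit 2.
Visit 24.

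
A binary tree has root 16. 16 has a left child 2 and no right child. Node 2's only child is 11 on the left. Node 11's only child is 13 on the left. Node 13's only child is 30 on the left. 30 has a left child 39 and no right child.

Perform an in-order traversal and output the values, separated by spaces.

39 30 13 11 2 16

In-order visits the left subtree, then the node, then the right subtree.
At 16: go left to 2.
  At 2: go left to 11.
    At 11: go left to 13.
      At 13: go left to 30.
        At 30: go left to 39.
          39 is a leaf — visit 39.
        Visit 30.
        At 30: no right child.
      Visit 13.
      At 13: no right child.
    Visit 11.
    At 11: no right child.
  Visit 2.
  At 2: no right child.
Visit 16.
At 16: no right child.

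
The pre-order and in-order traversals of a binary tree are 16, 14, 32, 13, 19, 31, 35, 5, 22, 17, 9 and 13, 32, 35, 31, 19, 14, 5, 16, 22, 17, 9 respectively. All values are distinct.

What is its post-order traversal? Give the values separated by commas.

13, 35, 31, 19, 32, 5, 14, 9, 17, 22, 16

The first element of pre-order is the root; it splits in-order into left and right subtrees.
Root 16: left subtree has 7 nodes {13, 32, 35, 31, 19, 14, 5}, right has 3 {22, 17, 9}.
  Root 14: left subtree has 5 nodes {13, 32, 35, 31, 19}, right has 1 {5}.
    Root 32: left subtree has 1 node {13}, right has 3 {35, 31, 19}.
      Root 19: left subtree has 2 nodes {35, 31}, right has 0 { }.
        Root 31: left subtree has 1 node {35}, right has 0 { }.
  Root 22: left subtree has 0 nodes { }, right has 2 {17, 9}.
    Root 17: left subtree has 0 nodes { }, right has 1 {9}.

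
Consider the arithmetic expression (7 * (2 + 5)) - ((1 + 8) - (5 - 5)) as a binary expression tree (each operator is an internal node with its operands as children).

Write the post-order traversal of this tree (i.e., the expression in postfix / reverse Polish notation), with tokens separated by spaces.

Post-order on an expression tree gives postfix notation: for each operator, emit left operand, right operand, then the operator.

7 2 5 + * 1 8 + 5 5 - - -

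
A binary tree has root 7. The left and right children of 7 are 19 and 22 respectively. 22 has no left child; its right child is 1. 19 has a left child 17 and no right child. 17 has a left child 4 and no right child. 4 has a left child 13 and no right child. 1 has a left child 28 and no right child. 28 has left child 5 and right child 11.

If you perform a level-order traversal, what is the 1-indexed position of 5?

Level-order visits nodes level by level from the root, left to right within each level.
Level 0: 7
Level 1: 19, 22
Level 2: 17, 1
Level 3: 4, 28
Level 4: 13, 5, 11
Full level-order sequence: 7, 19, 22, 17, 1, 4, 28, 13, 5, 11.

9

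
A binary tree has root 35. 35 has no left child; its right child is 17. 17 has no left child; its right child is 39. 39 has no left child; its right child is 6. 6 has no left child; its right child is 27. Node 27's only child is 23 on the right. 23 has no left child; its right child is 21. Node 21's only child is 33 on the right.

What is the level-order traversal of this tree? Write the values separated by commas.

Level-order visits nodes level by level from the root, left to right within each level.
Level 0: 35
Level 1: 17
Level 2: 39
Level 3: 6
Level 4: 27
Level 5: 23
Level 6: 21
Level 7: 33

35, 17, 39, 6, 27, 23, 21, 33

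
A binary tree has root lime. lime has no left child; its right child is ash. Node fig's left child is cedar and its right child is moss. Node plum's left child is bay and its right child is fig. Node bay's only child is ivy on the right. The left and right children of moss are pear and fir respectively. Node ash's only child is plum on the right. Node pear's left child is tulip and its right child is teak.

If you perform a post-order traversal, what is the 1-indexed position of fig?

Post-order visits the left subtree, then the right subtree, then the node.
At lime: no left child.
At lime: go right to ash.
  At ash: no left child.
  At ash: go right to plum.
    At plum: go left to bay.
      At bay: no left child.
      At bay: go right to ivy.
        ivy is a leaf — visit ivy.
      Visit bay.
    At plum: go right to fig.
      At fig: go left to cedar.
        cedar is a leaf — visit cedar.
      At fig: go right to moss.
        At moss: go left to pear.
          At pear: go left to tulip.
            tulip is a leaf — visit tulip.
          At pear: go right to teak.
            teak is a leaf — visit teak.
          Visit pear.
        At moss: go right to fir.
          fir is a leaf — visit fir.
        Visit moss.
      Visit fig.
    Visit plum.
  Visit ash.
Visit lime.
Full post-order sequence: ivy, bay, cedar, tulip, teak, pear, fir, moss, fig, plum, ash, lime.

9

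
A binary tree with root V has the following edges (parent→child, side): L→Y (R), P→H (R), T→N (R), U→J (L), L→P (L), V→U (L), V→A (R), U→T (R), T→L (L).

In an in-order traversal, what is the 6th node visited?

In-order visits the left subtree, then the node, then the right subtree.
At V: go left to U.
  At U: go left to J.
    J is a leaf — visit J.
  Visit U.
  At U: go right to T.
    At T: go left to L.
      At L: go left to P.
        At P: no left child.
        Visit P.
        At P: go right to H.
          H is a leaf — visit H.
      Visit L.
      At L: go right to Y.
        Y is a leaf — visit Y.
    Visit T.
    At T: go right to N.
      N is a leaf — visit N.
Visit V.
At V: go right to A.
  A is a leaf — visit A.
Full in-order sequence: J, U, P, H, L, Y, T, N, V, A.

Y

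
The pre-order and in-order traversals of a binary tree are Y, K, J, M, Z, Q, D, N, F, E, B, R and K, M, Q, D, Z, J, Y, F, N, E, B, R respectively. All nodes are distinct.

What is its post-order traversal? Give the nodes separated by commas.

The first element of pre-order is the root; it splits in-order into left and right subtrees.
Root Y: left subtree has 6 nodes {K, M, Q, D, Z, J}, right has 5 {F, N, E, B, R}.
  Root K: left subtree has 0 nodes { }, right has 5 {M, Q, D, Z, J}.
    Root J: left subtree has 4 nodes {M, Q, D, Z}, right has 0 { }.
      Root M: left subtree has 0 nodes { }, right has 3 {Q, D, Z}.
        Root Z: left subtree has 2 nodes {Q, D}, right has 0 { }.
          Root Q: left subtree has 0 nodes { }, right has 1 {D}.
  Root N: left subtree has 1 node {F}, right has 3 {E, B, R}.
    Root E: left subtree has 0 nodes { }, right has 2 {B, R}.
      Root B: left subtree has 0 nodes { }, right has 1 {R}.

D, Q, Z, M, J, K, F, R, B, E, N, Y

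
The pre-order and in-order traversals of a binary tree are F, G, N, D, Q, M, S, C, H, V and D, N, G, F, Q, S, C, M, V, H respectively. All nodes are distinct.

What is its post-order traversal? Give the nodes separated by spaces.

D N G C S V H M Q F

The first element of pre-order is the root; it splits in-order into left and right subtrees.
Root F: left subtree has 3 nodes {D, N, G}, right has 6 {Q, S, C, M, V, H}.
  Root G: left subtree has 2 nodes {D, N}, right has 0 { }.
    Root N: left subtree has 1 node {D}, right has 0 { }.
  Root Q: left subtree has 0 nodes { }, right has 5 {S, C, M, V, H}.
    Root M: left subtree has 2 nodes {S, C}, right has 2 {V, H}.
      Root S: left subtree has 0 nodes { }, right has 1 {C}.
      Root H: left subtree has 1 node {V}, right has 0 { }.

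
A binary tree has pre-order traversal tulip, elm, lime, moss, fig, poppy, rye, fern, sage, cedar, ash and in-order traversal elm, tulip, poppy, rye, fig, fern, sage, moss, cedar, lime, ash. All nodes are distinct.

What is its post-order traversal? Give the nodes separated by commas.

The first element of pre-order is the root; it splits in-order into left and right subtrees.
Root tulip: left subtree has 1 node {elm}, right has 9 {poppy, rye, fig, fern, sage, moss, cedar, lime, ash}.
  Root lime: left subtree has 7 nodes {poppy, rye, fig, fern, sage, moss, cedar}, right has 1 {ash}.
    Root moss: left subtree has 5 nodes {poppy, rye, fig, fern, sage}, right has 1 {cedar}.
      Root fig: left subtree has 2 nodes {poppy, rye}, right has 2 {fern, sage}.
        Root poppy: left subtree has 0 nodes { }, right has 1 {rye}.
        Root fern: left subtree has 0 nodes { }, right has 1 {sage}.

elm, rye, poppy, sage, fern, fig, cedar, moss, ash, lime, tulip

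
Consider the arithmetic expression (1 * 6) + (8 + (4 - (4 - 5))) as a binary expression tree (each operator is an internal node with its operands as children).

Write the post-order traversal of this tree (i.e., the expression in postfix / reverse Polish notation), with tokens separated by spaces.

1 6 * 8 4 4 5 - - + +

Post-order on an expression tree gives postfix notation: for each operator, emit left operand, right operand, then the operator.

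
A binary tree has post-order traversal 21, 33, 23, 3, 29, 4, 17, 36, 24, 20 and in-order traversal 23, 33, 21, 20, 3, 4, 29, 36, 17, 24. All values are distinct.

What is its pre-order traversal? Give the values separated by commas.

20, 23, 33, 21, 24, 36, 4, 3, 29, 17

The last element of post-order is the root; it splits in-order into left and right subtrees.
Root 20: left subtree has 3 nodes {23, 33, 21}, right has 6 {3, 4, 29, 36, 17, 24}.
  Root 23: left subtree has 0 nodes { }, right has 2 {33, 21}.
    Root 33: left subtree has 0 nodes { }, right has 1 {21}.
  Root 24: left subtree has 5 nodes {3, 4, 29, 36, 17}, right has 0 { }.
    Root 36: left subtree has 3 nodes {3, 4, 29}, right has 1 {17}.
      Root 4: left subtree has 1 node {3}, right has 1 {29}.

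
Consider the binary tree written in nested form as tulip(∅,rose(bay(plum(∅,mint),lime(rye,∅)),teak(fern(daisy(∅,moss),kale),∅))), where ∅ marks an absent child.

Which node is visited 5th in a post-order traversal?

bay

Post-order visits the left subtree, then the right subtree, then the node.
At tulip: no left child.
At tulip: go right to rose.
  At rose: go left to bay.
    At bay: go left to plum.
      At plum: no left child.
      At plum: go right to mint.
        mint is a leaf — visit mint.
      Visit plum.
    At bay: go right to lime.
      At lime: go left to rye.
        rye is a leaf — visit rye.
      At lime: no right child.
      Visit lime.
    Visit bay.
  At rose: go right to teak.
    At teak: go left to fern.
      At fern: go left to daisy.
        At daisy: no left child.
        At daisy: go right to moss.
          moss is a leaf — visit moss.
        Visit daisy.
      At fern: go right to kale.
        kale is a leaf — visit kale.
      Visit fern.
    At teak: no right child.
    Visit teak.
  Visit rose.
Visit tulip.
Full post-order sequence: mint, plum, rye, lime, bay, moss, daisy, kale, fern, teak, rose, tulip.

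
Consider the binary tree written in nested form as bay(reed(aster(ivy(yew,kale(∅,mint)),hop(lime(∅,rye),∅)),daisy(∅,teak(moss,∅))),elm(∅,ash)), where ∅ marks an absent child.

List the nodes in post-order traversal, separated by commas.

yew, mint, kale, ivy, rye, lime, hop, aster, moss, teak, daisy, reed, ash, elm, bay

Post-order visits the left subtree, then the right subtree, then the node.
At bay: go left to reed.
  At reed: go left to aster.
    At aster: go left to ivy.
      At ivy: go left to yew.
        yew is a leaf — visit yew.
      At ivy: go right to kale.
        At kale: no left child.
        At kale: go right to mint.
          mint is a leaf — visit mint.
        Visit kale.
      Visit ivy.
    At aster: go right to hop.
      At hop: go left to lime.
        At lime: no left child.
        At lime: go right to rye.
          rye is a leaf — visit rye.
        Visit lime.
      At hop: no right child.
      Visit hop.
    Visit aster.
  At reed: go right to daisy.
    At daisy: no left child.
    At daisy: go right to teak.
      At teak: go left to moss.
        moss is a leaf — visit moss.
      At teak: no right child.
      Visit teak.
    Visit daisy.
  Visit reed.
At bay: go right to elm.
  At elm: no left child.
  At elm: go right to ash.
    ash is a leaf — visit ash.
  Visit elm.
Visit bay.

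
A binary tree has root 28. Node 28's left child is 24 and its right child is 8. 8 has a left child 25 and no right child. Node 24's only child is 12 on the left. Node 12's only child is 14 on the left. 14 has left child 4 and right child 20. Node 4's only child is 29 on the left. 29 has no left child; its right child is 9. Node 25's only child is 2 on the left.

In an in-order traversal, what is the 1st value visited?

In-order visits the left subtree, then the node, then the right subtree.
At 28: go left to 24.
  At 24: go left to 12.
    At 12: go left to 14.
      At 14: go left to 4.
        At 4: go left to 29.
          At 29: no left child.
          Visit 29.
          At 29: go right to 9.
            9 is a leaf — visit 9.
        Visit 4.
        At 4: no right child.
      Visit 14.
      At 14: go right to 20.
        20 is a leaf — visit 20.
    Visit 12.
    At 12: no right child.
  Visit 24.
  At 24: no right child.
Visit 28.
At 28: go right to 8.
  At 8: go left to 25.
    At 25: go left to 2.
      2 is a leaf — visit 2.
    Visit 25.
    At 25: no right child.
  Visit 8.
  At 8: no right child.
Full in-order sequence: 29, 9, 4, 14, 20, 12, 24, 28, 2, 25, 8.

29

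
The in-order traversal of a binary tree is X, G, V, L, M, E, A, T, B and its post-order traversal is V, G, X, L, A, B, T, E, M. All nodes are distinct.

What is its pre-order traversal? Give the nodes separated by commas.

The last element of post-order is the root; it splits in-order into left and right subtrees.
Root M: left subtree has 4 nodes {X, G, V, L}, right has 4 {E, A, T, B}.
  Root L: left subtree has 3 nodes {X, G, V}, right has 0 { }.
    Root X: left subtree has 0 nodes { }, right has 2 {G, V}.
      Root G: left subtree has 0 nodes { }, right has 1 {V}.
  Root E: left subtree has 0 nodes { }, right has 3 {A, T, B}.
    Root T: left subtree has 1 node {A}, right has 1 {B}.

M, L, X, G, V, E, T, A, B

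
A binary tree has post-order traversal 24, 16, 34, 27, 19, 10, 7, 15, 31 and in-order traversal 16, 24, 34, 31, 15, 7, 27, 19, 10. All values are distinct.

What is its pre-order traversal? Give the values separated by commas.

The last element of post-order is the root; it splits in-order into left and right subtrees.
Root 31: left subtree has 3 nodes {16, 24, 34}, right has 5 {15, 7, 27, 19, 10}.
  Root 34: left subtree has 2 nodes {16, 24}, right has 0 { }.
    Root 16: left subtree has 0 nodes { }, right has 1 {24}.
  Root 15: left subtree has 0 nodes { }, right has 4 {7, 27, 19, 10}.
    Root 7: left subtree has 0 nodes { }, right has 3 {27, 19, 10}.
      Root 10: left subtree has 2 nodes {27, 19}, right has 0 { }.
        Root 19: left subtree has 1 node {27}, right has 0 { }.

31, 34, 16, 24, 15, 7, 10, 19, 27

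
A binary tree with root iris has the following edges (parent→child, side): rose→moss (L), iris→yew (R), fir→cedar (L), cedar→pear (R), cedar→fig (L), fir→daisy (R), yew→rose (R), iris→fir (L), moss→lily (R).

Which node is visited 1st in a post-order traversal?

fig

Post-order visits the left subtree, then the right subtree, then the node.
At iris: go left to fir.
  At fir: go left to cedar.
    At cedar: go left to fig.
      fig is a leaf — visit fig.
    At cedar: go right to pear.
      pear is a leaf — visit pear.
    Visit cedar.
  At fir: go right to daisy.
    daisy is a leaf — visit daisy.
  Visit fir.
At iris: go right to yew.
  At yew: no left child.
  At yew: go right to rose.
    At rose: go left to moss.
      At moss: no left child.
      At moss: go right to lily.
        lily is a leaf — visit lily.
      Visit moss.
    At rose: no right child.
    Visit rose.
  Visit yew.
Visit iris.
Full post-order sequence: fig, pear, cedar, daisy, fir, lily, moss, rose, yew, iris.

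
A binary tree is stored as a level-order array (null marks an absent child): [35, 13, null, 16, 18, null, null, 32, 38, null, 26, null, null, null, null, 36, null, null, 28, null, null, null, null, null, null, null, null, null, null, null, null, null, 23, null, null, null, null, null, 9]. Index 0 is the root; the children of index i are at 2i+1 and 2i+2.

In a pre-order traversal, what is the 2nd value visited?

13

Pre-order visits the node, then its left subtree, then its right subtree.
Visit 35.
At 35: go left to 13.
  Visit 13.
  At 13: go left to 16.
    Visit 16.
    At 16: go left to 32.
      Visit 32.
      At 32: go left to 36.
        Visit 36.
        At 36: no left child.
        At 36: go right to 23.
          23 is a leaf — visit 23.
      At 32: no right child.
    At 16: go right to 38.
      Visit 38.
      At 38: no left child.
      At 38: go right to 28.
        Visit 28.
        At 28: no left child.
        At 28: go right to 9.
          9 is a leaf — visit 9.
  At 13: go right to 18.
    Visit 18.
    At 18: no left child.
    At 18: go right to 26.
      26 is a leaf — visit 26.
At 35: no right child.
Full pre-order sequence: 35, 13, 16, 32, 36, 23, 38, 28, 9, 18, 26.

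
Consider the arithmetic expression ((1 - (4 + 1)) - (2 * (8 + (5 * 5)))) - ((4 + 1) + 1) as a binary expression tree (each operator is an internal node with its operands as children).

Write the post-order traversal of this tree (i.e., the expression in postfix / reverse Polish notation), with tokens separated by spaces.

1 4 1 + - 2 8 5 5 * + * - 4 1 + 1 + -

Post-order on an expression tree gives postfix notation: for each operator, emit left operand, right operand, then the operator.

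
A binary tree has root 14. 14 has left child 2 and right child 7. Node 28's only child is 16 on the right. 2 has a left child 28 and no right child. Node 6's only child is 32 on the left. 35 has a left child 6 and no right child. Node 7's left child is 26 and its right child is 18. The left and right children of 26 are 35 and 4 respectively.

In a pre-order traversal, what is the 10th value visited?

Pre-order visits the node, then its left subtree, then its right subtree.
Visit 14.
At 14: go left to 2.
  Visit 2.
  At 2: go left to 28.
    Visit 28.
    At 28: no left child.
    At 28: go right to 16.
      16 is a leaf — visit 16.
  At 2: no right child.
At 14: go right to 7.
  Visit 7.
  At 7: go left to 26.
    Visit 26.
    At 26: go left to 35.
      Visit 35.
      At 35: go left to 6.
        Visit 6.
        At 6: go left to 32.
          32 is a leaf — visit 32.
        At 6: no right child.
      At 35: no right child.
    At 26: go right to 4.
      4 is a leaf — visit 4.
  At 7: go right to 18.
    18 is a leaf — visit 18.
Full pre-order sequence: 14, 2, 28, 16, 7, 26, 35, 6, 32, 4, 18.

4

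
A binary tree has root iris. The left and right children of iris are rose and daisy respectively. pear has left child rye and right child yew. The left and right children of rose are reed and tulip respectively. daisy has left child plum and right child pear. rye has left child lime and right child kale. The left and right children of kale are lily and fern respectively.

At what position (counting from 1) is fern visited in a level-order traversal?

13

Level-order visits nodes level by level from the root, left to right within each level.
Level 0: iris
Level 1: rose, daisy
Level 2: reed, tulip, plum, pear
Level 3: rye, yew
Level 4: lime, kale
Level 5: lily, fern
Full level-order sequence: iris, rose, daisy, reed, tulip, plum, pear, rye, yew, lime, kale, lily, fern.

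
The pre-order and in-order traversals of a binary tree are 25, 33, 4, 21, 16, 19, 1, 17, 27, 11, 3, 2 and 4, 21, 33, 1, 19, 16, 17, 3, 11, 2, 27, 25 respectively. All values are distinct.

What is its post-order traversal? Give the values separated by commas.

The first element of pre-order is the root; it splits in-order into left and right subtrees.
Root 25: left subtree has 11 nodes {4, 21, 33, 1, 19, 16, 17, 3, 11, 2, 27}, right has 0 { }.
  Root 33: left subtree has 2 nodes {4, 21}, right has 8 {1, 19, 16, 17, 3, 11, 2, 27}.
    Root 4: left subtree has 0 nodes { }, right has 1 {21}.
    Root 16: left subtree has 2 nodes {1, 19}, right has 5 {17, 3, 11, 2, 27}.
      Root 19: left subtree has 1 node {1}, right has 0 { }.
      Root 17: left subtree has 0 nodes { }, right has 4 {3, 11, 2, 27}.
        Root 27: left subtree has 3 nodes {3, 11, 2}, right has 0 { }.
          Root 11: left subtree has 1 node {3}, right has 1 {2}.

21, 4, 1, 19, 3, 2, 11, 27, 17, 16, 33, 25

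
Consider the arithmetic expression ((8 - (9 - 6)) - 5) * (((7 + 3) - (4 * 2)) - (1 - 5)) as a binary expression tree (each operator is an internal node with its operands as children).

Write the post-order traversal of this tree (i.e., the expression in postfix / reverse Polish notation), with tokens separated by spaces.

Post-order on an expression tree gives postfix notation: for each operator, emit left operand, right operand, then the operator.

8 9 6 - - 5 - 7 3 + 4 2 * - 1 5 - - *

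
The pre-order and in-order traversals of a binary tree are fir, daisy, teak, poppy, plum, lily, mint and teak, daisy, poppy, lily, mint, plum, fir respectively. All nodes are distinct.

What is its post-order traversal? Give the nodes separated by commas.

teak, mint, lily, plum, poppy, daisy, fir

The first element of pre-order is the root; it splits in-order into left and right subtrees.
Root fir: left subtree has 6 nodes {teak, daisy, poppy, lily, mint, plum}, right has 0 { }.
  Root daisy: left subtree has 1 node {teak}, right has 4 {poppy, lily, mint, plum}.
    Root poppy: left subtree has 0 nodes { }, right has 3 {lily, mint, plum}.
      Root plum: left subtree has 2 nodes {lily, mint}, right has 0 { }.
        Root lily: left subtree has 0 nodes { }, right has 1 {mint}.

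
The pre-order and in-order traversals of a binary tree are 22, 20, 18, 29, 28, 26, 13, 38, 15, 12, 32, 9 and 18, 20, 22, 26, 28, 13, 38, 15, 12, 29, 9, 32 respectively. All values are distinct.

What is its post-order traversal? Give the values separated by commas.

18, 20, 26, 12, 15, 38, 13, 28, 9, 32, 29, 22

The first element of pre-order is the root; it splits in-order into left and right subtrees.
Root 22: left subtree has 2 nodes {18, 20}, right has 9 {26, 28, 13, 38, 15, 12, 29, 9, 32}.
  Root 20: left subtree has 1 node {18}, right has 0 { }.
  Root 29: left subtree has 6 nodes {26, 28, 13, 38, 15, 12}, right has 2 {9, 32}.
    Root 28: left subtree has 1 node {26}, right has 4 {13, 38, 15, 12}.
      Root 13: left subtree has 0 nodes { }, right has 3 {38, 15, 12}.
        Root 38: left subtree has 0 nodes { }, right has 2 {15, 12}.
          Root 15: left subtree has 0 nodes { }, right has 1 {12}.
    Root 32: left subtree has 1 node {9}, right has 0 { }.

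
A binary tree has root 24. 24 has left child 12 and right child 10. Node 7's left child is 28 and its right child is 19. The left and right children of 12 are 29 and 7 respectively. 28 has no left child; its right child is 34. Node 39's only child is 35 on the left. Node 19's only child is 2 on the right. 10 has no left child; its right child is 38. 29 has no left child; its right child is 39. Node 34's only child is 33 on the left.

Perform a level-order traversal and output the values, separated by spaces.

Level-order visits nodes level by level from the root, left to right within each level.
Level 0: 24
Level 1: 12, 10
Level 2: 29, 7, 38
Level 3: 39, 28, 19
Level 4: 35, 34, 2
Level 5: 33

24 12 10 29 7 38 39 28 19 35 34 2 33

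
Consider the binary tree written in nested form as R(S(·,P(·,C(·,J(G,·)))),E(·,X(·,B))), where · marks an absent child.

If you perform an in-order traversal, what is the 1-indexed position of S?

1

In-order visits the left subtree, then the node, then the right subtree.
At R: go left to S.
  At S: no left child.
  Visit S.
  At S: go right to P.
    At P: no left child.
    Visit P.
    At P: go right to C.
      At C: no left child.
      Visit C.
      At C: go right to J.
        At J: go left to G.
          G is a leaf — visit G.
        Visit J.
        At J: no right child.
Visit R.
At R: go right to E.
  At E: no left child.
  Visit E.
  At E: go right to X.
    At X: no left child.
    Visit X.
    At X: go right to B.
      B is a leaf — visit B.
Full in-order sequence: S, P, C, G, J, R, E, X, B.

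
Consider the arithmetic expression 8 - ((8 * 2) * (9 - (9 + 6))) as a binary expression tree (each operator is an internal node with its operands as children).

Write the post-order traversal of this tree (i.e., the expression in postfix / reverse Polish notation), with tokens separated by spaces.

Post-order on an expression tree gives postfix notation: for each operator, emit left operand, right operand, then the operator.

8 8 2 * 9 9 6 + - * -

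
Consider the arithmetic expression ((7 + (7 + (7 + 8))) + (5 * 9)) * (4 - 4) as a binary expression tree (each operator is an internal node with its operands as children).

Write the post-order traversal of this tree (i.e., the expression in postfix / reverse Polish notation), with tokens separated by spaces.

Post-order on an expression tree gives postfix notation: for each operator, emit left operand, right operand, then the operator.

7 7 7 8 + + + 5 9 * + 4 4 - *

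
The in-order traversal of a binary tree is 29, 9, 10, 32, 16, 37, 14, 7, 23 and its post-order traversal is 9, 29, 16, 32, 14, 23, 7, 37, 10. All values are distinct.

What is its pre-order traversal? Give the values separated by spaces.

The last element of post-order is the root; it splits in-order into left and right subtrees.
Root 10: left subtree has 2 nodes {29, 9}, right has 6 {32, 16, 37, 14, 7, 23}.
  Root 29: left subtree has 0 nodes { }, right has 1 {9}.
  Root 37: left subtree has 2 nodes {32, 16}, right has 3 {14, 7, 23}.
    Root 32: left subtree has 0 nodes { }, right has 1 {16}.
    Root 7: left subtree has 1 node {14}, right has 1 {23}.

10 29 9 37 32 16 7 14 23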